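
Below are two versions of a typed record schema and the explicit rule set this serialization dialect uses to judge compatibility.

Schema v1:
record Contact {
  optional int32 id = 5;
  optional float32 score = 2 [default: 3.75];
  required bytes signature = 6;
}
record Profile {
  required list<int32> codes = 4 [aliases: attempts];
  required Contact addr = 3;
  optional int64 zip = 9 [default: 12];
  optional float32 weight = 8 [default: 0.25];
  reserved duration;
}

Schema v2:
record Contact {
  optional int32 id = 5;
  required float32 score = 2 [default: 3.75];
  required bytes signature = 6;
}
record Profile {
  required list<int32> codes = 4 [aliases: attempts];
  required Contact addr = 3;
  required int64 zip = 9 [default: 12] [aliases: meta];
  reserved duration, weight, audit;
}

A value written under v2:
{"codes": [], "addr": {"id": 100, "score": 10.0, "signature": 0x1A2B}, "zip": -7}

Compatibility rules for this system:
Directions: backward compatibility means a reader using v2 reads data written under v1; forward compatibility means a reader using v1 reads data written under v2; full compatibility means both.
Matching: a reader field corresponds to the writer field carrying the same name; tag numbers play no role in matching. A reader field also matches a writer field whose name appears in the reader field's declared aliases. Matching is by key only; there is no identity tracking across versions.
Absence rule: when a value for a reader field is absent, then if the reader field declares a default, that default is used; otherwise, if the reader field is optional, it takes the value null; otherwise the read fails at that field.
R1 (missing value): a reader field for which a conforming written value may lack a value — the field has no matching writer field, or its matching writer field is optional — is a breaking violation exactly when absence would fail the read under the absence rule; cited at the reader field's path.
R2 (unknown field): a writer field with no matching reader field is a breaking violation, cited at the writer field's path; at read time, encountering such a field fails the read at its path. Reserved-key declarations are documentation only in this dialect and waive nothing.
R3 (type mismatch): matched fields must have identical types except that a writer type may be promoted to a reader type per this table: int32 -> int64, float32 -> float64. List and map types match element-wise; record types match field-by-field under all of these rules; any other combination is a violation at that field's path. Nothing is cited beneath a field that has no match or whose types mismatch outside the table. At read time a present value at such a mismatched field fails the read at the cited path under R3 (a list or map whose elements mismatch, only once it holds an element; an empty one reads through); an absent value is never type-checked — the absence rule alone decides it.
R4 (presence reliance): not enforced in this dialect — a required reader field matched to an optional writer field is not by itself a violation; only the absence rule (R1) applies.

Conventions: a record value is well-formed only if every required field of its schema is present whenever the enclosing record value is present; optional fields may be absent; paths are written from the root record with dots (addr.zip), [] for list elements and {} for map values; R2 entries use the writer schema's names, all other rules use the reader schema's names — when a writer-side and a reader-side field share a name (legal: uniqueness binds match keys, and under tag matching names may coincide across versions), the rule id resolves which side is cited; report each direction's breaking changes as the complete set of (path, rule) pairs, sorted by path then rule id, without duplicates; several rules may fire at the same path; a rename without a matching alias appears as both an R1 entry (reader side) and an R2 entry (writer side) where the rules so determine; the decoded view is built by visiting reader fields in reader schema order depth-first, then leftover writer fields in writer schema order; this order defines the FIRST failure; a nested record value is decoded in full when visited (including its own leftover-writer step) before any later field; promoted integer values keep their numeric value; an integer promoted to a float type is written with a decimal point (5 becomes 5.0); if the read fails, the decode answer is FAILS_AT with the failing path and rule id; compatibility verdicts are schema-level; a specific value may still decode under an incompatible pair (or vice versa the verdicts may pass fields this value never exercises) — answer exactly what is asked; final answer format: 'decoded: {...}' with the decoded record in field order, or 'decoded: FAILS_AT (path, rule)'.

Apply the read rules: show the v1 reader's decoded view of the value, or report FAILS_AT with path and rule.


decoded: {"codes": [], "addr": {"id": 100, "score": 10.0, "signature": 0x1A2B}, "zip": -7, "weight": 0.25}

the writer's type comes first in each Profile pair
decode walk for Profile under reader schema v1:
  codes := []
  addr.id := 100
  addr.score := 10.0
  addr.signature := 0x1A2B
  zip := -7
  weight := 0.25 (absent -> default)
  => decoded: {"codes": [], "addr": {"id": 100, "score": 10.0, "signature": 0x1A2B}, "zip": -7, "weight": 0.25}
ruling out the remaining Profile differences:
  field score in record Contact: optional changed to required -> triggers nothing under the printed rules; the Profile answer is the same either way
  field zip in record Profile: optional changed to required -> triggers nothing under the printed rules; the Profile answer is the same either way
  removed field weight from record Profile (its key "weight" joins the reserved list) -> a verdict-level change on Profile — the shown value reads the same


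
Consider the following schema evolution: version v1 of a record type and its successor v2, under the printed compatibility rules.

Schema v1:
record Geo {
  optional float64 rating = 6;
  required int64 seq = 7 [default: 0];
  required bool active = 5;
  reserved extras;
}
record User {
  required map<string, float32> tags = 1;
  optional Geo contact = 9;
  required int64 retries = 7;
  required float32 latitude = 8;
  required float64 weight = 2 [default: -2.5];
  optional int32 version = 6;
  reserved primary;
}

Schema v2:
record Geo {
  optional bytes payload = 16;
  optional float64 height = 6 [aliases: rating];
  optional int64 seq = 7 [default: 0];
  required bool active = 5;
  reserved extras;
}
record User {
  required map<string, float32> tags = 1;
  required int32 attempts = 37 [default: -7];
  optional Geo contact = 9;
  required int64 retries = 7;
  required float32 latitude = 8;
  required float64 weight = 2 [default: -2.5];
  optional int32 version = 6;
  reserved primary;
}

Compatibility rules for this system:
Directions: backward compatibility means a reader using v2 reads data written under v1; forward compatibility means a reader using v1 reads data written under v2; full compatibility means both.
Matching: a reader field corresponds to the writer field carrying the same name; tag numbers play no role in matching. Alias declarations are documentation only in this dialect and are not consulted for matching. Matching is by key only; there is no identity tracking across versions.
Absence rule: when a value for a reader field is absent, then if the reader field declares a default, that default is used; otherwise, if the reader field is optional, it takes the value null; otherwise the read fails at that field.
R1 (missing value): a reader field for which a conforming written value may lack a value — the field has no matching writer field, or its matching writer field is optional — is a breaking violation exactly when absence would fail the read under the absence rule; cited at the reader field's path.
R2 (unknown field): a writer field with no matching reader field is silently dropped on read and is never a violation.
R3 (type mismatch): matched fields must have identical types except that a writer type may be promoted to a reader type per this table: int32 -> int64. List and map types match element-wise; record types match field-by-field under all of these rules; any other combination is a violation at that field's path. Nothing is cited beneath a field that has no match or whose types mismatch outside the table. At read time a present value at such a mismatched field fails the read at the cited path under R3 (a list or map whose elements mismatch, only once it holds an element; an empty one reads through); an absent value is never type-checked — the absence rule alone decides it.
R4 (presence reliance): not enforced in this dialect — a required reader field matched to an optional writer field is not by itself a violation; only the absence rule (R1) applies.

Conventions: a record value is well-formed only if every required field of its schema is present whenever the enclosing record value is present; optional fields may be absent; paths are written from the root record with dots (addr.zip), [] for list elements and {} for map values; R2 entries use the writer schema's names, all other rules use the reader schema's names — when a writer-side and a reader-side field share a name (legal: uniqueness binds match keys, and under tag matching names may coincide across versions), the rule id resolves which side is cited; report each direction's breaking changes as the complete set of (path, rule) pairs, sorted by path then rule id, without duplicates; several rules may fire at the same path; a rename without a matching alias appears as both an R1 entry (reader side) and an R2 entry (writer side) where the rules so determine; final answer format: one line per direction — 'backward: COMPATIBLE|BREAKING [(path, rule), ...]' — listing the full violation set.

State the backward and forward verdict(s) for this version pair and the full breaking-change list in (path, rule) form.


backward: COMPATIBLE []; forward: COMPATIBLE []

the writer's type comes first in each User pair
backward pass over User, reader schema v2, writer schema v1:
  map<string, float32> -> map<string, float32>, writer required: tags aligns to tags
  attempts: no writer-side match
  Geo -> Geo, writer optional: contact aligns to contact
  int64 -> int64, writer required: retries aligns to retries
  float32 -> float32, writer required: latitude aligns to latitude
  float64 -> float64, writer required: weight aligns to weight
  int32 -> int32, writer optional: version aligns to version
  contact.payload: no writer-side match
  contact.height: no writer-side match
  int64 -> int64, writer required: contact.seq aligns to contact.seq
  bool -> bool, writer required: contact.active aligns to contact.active
  writer field contact.rating has no reader counterpart
  => backward verdict for User: COMPATIBLE, no violations
forward pass over User, reader schema v1, writer schema v2:
  map<string, float32> -> map<string, float32>, writer required: tags aligns to tags
  Geo -> Geo, writer optional: contact aligns to contact
  int64 -> int64, writer required: retries aligns to retries
  float32 -> float32, writer required: latitude aligns to latitude
  float64 -> float64, writer required: weight aligns to weight
  int32 -> int32, writer optional: version aligns to version
  writer field attempts has no reader counterpart
  contact.rating: no writer-side match
  int64 -> int64, writer optional: contact.seq aligns to contact.seq
  bool -> bool, writer required: contact.active aligns to contact.active
  writer field contact.payload has no reader counterpart
  writer field contact.height has no reader counterpart
  => forward verdict for User: COMPATIBLE, no violations


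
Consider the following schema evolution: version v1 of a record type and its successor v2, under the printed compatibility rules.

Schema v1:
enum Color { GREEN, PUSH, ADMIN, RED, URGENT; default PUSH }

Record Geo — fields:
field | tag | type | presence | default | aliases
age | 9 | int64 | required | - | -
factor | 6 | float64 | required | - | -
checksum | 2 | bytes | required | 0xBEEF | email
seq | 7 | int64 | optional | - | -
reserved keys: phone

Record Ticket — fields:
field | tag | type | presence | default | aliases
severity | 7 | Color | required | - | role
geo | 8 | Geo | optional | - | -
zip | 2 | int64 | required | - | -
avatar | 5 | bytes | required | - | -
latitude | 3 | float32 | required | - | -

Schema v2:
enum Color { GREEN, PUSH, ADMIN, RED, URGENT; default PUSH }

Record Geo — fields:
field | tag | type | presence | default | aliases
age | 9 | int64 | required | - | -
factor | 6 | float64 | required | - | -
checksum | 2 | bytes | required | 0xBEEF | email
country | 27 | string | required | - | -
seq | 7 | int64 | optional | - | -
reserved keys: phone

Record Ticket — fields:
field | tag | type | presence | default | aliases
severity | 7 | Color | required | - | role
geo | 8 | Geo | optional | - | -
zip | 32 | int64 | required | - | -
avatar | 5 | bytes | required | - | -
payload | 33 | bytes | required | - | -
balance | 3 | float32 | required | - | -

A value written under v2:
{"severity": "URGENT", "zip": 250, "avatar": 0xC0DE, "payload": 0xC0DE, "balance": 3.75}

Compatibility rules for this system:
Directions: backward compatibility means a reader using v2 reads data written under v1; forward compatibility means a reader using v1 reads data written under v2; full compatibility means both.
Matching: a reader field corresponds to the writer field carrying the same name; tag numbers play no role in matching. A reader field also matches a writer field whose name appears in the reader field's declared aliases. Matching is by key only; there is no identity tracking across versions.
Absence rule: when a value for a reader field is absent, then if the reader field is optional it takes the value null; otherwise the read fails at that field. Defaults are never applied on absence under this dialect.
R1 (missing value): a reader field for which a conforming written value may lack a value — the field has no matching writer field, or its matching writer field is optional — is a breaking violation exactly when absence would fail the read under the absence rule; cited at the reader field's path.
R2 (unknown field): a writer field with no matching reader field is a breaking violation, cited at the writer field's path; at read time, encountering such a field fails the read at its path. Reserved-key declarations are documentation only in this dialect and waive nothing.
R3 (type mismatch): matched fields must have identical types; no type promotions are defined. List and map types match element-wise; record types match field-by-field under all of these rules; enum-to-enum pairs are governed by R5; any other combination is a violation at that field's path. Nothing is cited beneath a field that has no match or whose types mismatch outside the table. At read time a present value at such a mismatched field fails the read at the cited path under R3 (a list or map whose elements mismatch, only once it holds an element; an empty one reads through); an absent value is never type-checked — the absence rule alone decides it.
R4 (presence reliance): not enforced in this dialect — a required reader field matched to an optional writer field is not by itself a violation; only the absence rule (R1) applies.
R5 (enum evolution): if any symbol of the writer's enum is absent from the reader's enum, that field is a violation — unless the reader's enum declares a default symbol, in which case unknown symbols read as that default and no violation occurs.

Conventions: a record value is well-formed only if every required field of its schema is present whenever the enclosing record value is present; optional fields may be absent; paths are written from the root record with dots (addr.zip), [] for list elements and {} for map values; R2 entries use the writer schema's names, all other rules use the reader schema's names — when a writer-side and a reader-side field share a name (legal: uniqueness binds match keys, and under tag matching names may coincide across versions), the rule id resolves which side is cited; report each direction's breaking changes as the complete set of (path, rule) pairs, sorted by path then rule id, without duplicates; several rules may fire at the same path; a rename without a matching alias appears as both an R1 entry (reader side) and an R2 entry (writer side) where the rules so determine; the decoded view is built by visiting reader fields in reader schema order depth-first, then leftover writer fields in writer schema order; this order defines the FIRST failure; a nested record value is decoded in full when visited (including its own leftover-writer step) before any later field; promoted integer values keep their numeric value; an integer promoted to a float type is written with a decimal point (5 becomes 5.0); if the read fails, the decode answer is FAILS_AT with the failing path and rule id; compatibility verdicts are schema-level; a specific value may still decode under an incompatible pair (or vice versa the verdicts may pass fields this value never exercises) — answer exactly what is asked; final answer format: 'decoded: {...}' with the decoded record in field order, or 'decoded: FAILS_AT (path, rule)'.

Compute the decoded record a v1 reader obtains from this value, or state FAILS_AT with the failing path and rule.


decoded: FAILS_AT (latitude, R1)

each type pair in Ticket: writer, then reader
decode (reader v1):
  severity := "URGENT"
  geo := null (not supplied -> null)
  zip := 250
  avatar := 0xC0DE
  read fails at latitude under R1 (no fill)
  => FAILS_AT (latitude, R1)
the rest of the Ticket diff is inert for this question:
  added field country to record Geo: required string, tag 27 (in v2 it sits immediately before seq) -> matters for Ticket compatibility verdicts, not for this value's decode
  added field payload to record Ticket: required bytes, tag 33 (in v2 it sits immediately before balance) -> matters for Ticket compatibility verdicts, not for this value's decode
  field zip in record Ticket: tag 2 changed to 32 -> fires no rule on Ticket under this dialect and leaves the result unchanged


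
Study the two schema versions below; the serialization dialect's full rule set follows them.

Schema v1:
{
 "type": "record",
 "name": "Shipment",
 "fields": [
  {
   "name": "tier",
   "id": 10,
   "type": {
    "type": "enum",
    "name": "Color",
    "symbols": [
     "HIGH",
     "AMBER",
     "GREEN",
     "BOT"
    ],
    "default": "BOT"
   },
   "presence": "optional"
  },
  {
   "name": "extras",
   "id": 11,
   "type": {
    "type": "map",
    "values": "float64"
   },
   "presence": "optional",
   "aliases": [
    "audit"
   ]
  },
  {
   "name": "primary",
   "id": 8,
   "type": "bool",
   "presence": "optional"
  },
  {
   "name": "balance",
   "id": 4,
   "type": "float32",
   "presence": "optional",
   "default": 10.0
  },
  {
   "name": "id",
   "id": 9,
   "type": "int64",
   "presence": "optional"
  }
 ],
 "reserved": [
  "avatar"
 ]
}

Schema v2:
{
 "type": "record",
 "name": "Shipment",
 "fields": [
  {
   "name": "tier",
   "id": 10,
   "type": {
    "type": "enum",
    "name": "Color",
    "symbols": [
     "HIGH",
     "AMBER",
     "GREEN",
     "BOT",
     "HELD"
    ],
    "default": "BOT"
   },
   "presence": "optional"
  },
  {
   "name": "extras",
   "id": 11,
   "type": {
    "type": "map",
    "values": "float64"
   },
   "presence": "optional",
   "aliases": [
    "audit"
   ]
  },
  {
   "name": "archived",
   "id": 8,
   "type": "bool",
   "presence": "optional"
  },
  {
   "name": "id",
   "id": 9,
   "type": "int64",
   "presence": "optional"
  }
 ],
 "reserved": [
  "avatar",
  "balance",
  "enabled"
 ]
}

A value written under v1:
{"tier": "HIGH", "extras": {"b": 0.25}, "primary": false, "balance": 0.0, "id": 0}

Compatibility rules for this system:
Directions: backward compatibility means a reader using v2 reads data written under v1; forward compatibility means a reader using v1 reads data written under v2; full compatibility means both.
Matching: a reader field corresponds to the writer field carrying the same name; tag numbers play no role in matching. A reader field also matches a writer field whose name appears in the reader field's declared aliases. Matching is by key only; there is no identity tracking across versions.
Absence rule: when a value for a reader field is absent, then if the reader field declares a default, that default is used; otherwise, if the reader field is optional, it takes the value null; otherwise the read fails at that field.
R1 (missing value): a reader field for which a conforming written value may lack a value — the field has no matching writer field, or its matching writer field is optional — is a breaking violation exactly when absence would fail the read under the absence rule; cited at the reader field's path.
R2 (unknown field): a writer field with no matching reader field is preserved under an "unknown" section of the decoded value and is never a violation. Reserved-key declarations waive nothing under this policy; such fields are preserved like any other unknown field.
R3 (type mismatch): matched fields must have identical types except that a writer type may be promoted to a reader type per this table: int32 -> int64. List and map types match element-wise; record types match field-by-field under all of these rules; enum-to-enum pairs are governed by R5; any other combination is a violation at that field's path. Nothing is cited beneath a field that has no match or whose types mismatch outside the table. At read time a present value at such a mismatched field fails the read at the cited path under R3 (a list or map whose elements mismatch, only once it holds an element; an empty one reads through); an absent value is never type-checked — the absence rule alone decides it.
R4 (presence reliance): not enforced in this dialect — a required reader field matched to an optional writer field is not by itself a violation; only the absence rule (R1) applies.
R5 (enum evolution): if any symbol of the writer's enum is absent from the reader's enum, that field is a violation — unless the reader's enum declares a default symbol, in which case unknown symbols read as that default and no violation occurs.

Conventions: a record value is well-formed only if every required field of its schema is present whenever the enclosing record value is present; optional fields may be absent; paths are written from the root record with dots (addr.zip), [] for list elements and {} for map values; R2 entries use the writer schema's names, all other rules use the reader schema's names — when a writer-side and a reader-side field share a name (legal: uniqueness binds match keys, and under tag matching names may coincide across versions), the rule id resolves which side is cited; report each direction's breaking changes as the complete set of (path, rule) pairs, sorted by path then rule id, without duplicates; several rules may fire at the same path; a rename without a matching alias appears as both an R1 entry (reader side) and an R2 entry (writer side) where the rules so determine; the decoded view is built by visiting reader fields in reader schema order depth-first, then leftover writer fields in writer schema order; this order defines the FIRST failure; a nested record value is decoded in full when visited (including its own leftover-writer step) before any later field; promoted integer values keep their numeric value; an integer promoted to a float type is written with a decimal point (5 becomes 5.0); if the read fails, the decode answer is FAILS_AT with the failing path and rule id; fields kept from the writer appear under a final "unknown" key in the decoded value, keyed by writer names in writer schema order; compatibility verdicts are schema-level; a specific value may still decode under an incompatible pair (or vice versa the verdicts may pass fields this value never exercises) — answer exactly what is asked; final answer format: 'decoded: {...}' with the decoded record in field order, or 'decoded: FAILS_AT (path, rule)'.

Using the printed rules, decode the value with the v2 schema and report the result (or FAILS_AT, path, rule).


arrows below run writer -> reader for Shipment
decoding the Shipment value with the v2 reader:
  tier := "HIGH"
  extras := {"b": 0.25}
  archived := null (not supplied -> null)
  id := 0
  writer primary: kept under "unknown"
  writer balance: kept under "unknown"
  => decoded: {"tier": "HIGH", "extras": {"b": 0.25}, "archived": null, "id": 0, "unknown": {"primary": false, "balance": 0.0}}
diffs on Shipment not affecting the asked answer:
  enum Color (field tier in record Shipment): symbol HELD added -> triggers nothing under the printed rules; the Shipment answer is the same either way

decoded: {"tier": "HIGH", "extras": {"b": 0.25}, "archived": null, "id": 0, "unknown": {"primary": false, "balance": 0.0}}


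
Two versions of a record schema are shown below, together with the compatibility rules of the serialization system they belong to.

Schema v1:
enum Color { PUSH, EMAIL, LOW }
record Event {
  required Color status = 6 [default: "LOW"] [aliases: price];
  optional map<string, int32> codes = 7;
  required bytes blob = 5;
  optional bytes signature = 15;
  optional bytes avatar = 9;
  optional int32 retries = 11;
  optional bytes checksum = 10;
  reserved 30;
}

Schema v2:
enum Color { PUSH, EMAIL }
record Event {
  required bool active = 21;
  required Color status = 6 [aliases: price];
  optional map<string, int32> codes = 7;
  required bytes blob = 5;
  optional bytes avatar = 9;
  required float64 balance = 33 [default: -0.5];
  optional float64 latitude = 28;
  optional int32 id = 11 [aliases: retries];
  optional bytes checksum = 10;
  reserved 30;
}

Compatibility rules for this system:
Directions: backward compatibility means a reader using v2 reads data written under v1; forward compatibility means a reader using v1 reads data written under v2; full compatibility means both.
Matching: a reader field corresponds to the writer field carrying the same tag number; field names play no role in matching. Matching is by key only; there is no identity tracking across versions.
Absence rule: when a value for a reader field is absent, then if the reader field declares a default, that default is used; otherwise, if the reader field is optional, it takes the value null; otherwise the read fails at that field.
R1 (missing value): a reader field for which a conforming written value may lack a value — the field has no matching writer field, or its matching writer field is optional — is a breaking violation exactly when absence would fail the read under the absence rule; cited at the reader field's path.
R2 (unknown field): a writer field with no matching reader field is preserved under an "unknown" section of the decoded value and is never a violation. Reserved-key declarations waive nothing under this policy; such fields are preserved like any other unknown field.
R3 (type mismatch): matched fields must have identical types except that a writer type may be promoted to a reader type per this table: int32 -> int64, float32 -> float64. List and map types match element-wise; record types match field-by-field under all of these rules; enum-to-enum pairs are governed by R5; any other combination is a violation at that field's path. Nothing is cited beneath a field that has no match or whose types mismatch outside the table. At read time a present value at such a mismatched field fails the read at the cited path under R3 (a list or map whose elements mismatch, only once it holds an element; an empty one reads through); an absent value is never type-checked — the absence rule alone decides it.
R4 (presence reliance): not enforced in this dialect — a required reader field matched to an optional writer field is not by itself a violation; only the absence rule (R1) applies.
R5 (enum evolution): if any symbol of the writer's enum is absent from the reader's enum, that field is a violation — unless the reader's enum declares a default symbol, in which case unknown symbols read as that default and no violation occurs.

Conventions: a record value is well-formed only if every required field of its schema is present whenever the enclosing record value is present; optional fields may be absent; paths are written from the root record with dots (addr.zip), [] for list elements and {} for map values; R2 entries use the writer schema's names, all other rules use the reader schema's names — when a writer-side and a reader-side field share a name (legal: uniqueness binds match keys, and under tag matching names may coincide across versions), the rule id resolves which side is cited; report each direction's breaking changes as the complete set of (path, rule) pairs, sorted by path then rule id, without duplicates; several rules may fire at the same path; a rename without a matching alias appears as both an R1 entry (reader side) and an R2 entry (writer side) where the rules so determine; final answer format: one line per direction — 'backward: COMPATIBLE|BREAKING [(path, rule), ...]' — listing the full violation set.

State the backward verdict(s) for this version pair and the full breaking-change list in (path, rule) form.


the writer's type comes first in each Event pair
checking backward for Event: reader v2 against writer v1:
  active has no writer counterpart
  status: paired with writer status (Color -> Color; writer required)
  codes: paired with writer codes (map<string, int32> -> map<string, int32>; writer optional)
  blob: paired with writer blob (bytes -> bytes; writer required)
  avatar: paired with writer avatar (bytes -> bytes; writer optional)
  balance has no writer counterpart
  latitude has no writer counterpart
  id: paired with writer retries (int32 -> int32; writer optional)
  checksum: paired with writer checksum (bytes -> bytes; writer optional)
  signature (writer side), unknown to reader
  breaking: (active, R1)
  breaking: (status, R5)
  backward on Event therefore BREAKING (2)
the other Event changes do not affect what is asked:
  added field balance to record Event: required float64, tag 33, default -0.5 (in v2 it sits immediately before id) -> inert for the asked Event verdict: nothing fires
  renamed field retries to id in record Event (alias retries declared on the renamed field) -> inert for the asked Event verdict: nothing fires
  added field latitude to record Event: optional float64, tag 28 (in v2 it sits immediately before id) -> inert for the asked Event verdict: nothing fires
  removed field signature from record Event -> inert for the asked Event verdict: nothing fires

backward: BREAKING [(active, R1), (status, R5)]


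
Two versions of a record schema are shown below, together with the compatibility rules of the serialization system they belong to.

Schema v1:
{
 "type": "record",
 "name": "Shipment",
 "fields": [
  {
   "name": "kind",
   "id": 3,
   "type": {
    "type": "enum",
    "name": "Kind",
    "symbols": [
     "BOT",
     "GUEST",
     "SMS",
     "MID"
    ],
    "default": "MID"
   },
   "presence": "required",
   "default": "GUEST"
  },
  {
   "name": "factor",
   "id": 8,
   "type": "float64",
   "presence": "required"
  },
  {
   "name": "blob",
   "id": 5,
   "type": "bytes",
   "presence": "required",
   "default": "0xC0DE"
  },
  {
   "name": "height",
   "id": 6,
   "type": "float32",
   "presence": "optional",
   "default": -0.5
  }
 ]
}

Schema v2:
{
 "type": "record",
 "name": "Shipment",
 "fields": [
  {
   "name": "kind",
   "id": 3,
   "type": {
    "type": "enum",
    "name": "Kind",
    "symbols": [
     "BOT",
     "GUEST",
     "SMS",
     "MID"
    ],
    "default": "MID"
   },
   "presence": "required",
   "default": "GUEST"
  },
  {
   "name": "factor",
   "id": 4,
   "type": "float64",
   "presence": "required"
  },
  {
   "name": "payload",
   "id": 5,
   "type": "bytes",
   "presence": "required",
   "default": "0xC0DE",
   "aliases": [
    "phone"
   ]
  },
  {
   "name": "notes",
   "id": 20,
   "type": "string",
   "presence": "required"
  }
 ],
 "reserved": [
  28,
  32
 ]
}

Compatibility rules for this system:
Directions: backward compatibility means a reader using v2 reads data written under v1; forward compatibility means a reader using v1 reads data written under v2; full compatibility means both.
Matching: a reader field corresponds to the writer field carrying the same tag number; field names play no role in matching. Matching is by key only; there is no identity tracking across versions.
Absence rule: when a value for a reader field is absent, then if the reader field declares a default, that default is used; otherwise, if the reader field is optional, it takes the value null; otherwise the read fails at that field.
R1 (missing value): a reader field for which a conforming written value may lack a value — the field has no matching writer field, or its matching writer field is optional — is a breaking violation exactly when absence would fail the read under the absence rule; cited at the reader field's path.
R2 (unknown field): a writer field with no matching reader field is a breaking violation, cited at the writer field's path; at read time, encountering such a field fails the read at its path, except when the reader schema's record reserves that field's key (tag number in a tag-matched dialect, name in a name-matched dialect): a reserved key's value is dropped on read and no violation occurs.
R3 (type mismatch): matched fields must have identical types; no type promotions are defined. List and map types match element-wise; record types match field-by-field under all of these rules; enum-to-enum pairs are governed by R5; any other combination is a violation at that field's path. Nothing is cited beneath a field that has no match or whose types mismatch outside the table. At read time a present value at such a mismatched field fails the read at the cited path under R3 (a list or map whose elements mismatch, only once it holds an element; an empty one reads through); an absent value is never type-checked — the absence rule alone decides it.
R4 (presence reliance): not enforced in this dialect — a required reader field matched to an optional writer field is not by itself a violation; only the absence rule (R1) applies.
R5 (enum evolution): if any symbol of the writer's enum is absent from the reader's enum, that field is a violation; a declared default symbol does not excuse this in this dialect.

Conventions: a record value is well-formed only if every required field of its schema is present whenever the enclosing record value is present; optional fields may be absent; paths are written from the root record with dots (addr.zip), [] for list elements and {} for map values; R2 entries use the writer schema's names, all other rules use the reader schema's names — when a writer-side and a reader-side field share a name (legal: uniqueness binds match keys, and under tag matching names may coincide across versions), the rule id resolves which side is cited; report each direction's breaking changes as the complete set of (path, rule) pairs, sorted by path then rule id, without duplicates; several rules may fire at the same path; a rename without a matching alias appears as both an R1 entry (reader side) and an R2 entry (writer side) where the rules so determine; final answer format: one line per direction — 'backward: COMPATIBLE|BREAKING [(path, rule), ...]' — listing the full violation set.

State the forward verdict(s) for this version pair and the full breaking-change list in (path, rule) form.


in Shipment below, arrows point writer -> reader
forward pass over Shipment, reader schema v1, writer schema v2:
  Kind -> Kind, writer required: kind aligns to kind
  factor has no writer counterpart
  bytes -> bytes, writer required: blob aligns to payload
  height has no writer counterpart
  leftover writer field: factor
  leftover writer field: notes
  breaking: (factor, R1)
  breaking: (factor, R2)
  breaking: (notes, R2)
  forward on Shipment therefore BREAKING (3)
checking off the Shipment differences that do not matter here:
  renamed field blob to payload in record Shipment -> fires no rule on Shipment, leaving the asked answer as it is
  removed field height from record Shipment -> fires only in the backward direction of Shipment, which is not asked here

forward: BREAKING [(factor, R1), (factor, R2), (notes, R2)]


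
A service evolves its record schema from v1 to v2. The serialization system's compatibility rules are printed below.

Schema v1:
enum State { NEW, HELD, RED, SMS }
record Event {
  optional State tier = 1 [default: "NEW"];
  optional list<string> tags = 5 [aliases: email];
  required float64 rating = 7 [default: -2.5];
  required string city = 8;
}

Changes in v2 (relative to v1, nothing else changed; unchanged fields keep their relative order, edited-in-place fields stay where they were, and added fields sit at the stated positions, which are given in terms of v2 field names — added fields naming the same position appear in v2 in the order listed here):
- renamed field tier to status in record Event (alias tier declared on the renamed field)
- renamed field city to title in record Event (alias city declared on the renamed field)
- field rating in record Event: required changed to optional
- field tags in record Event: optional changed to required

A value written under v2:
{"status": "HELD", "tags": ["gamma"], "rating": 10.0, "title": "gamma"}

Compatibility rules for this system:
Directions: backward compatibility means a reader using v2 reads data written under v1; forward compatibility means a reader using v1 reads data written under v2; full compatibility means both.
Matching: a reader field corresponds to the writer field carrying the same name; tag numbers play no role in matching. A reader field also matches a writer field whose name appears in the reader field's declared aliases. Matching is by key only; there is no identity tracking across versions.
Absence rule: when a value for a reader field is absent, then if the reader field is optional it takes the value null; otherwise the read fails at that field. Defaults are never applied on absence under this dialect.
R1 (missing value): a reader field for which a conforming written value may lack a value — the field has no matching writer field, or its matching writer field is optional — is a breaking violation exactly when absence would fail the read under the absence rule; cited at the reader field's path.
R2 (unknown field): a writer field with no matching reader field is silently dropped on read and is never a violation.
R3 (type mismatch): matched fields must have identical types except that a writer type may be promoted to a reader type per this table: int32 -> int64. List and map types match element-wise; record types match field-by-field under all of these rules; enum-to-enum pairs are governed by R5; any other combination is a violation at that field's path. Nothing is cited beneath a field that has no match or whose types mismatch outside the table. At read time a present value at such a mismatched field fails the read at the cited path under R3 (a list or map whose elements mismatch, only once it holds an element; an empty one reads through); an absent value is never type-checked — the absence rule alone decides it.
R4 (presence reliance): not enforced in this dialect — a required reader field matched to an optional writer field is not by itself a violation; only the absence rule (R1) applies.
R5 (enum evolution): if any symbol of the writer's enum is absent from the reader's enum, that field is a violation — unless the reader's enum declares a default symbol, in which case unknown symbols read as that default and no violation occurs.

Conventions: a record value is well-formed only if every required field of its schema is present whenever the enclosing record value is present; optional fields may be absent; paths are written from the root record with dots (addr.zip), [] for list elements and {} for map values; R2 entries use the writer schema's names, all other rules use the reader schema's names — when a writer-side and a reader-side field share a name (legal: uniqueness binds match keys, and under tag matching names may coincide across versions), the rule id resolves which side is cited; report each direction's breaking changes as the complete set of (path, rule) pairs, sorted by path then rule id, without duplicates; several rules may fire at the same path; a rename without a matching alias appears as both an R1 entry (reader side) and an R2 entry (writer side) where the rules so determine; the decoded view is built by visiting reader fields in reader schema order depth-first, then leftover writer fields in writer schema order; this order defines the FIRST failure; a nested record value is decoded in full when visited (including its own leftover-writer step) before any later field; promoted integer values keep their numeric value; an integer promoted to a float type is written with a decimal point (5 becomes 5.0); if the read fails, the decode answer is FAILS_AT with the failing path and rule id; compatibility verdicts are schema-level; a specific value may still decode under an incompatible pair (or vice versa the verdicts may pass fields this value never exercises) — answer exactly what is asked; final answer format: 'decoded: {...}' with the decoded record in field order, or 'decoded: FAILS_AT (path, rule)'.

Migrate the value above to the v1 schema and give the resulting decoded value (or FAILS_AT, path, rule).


decoded: FAILS_AT (city, R1)

in Event below, arrows point writer -> reader
decoding the Event value with the v1 reader:
  tier := null (absent, optional -> null)
  tags := ["gamma"]
  rating := 10.0
  read fails at city under R1 (no fill)
  => FAILS_AT (city, R1)
checking off the Event differences that do not matter here:
  renamed field tier to status in record Event (alias tier declared on the renamed field) -> triggers nothing under the printed rules; the Event answer is the same either way
  field rating in record Event: required changed to optional -> a verdict-level change on Event — the shown value reads the same
  field tags in record Event: optional changed to required -> a verdict-level change on Event — the shown value reads the same
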